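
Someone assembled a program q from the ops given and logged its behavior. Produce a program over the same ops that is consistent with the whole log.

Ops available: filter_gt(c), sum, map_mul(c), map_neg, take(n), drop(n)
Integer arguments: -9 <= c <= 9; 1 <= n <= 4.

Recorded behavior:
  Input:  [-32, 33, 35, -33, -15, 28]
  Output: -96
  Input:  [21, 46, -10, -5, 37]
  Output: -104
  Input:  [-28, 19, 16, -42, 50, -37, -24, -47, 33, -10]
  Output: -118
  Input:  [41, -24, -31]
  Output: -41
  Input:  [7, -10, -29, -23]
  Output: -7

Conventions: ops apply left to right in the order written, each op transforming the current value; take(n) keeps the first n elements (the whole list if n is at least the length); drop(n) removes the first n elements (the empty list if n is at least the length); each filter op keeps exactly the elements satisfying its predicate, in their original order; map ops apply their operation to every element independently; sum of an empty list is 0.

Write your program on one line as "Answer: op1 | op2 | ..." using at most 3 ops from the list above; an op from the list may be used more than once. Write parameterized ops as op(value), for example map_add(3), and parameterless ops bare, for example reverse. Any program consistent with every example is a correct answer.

filter_gt(4) | map_neg | sum

Check, running the answer program on each example:
  [-32, 33, 35, -33, -15, 28] -> [33, 35, 28] -> [-33, -35, -28] -> -96
  [21, 46, -10, -5, 37] -> [21, 46, 37] -> [-21, -46, -37] -> -104
  [-28, 19, 16, -42, 50, -37, -24, -47, 33, -10] -> [19, 16, 50, 33] -> [-19, -16, -50, -33] -> -118
  [41, -24, -31] -> [41] -> [-41] -> -41
  [7, -10, -29, -23] -> [7] -> [-7] -> -7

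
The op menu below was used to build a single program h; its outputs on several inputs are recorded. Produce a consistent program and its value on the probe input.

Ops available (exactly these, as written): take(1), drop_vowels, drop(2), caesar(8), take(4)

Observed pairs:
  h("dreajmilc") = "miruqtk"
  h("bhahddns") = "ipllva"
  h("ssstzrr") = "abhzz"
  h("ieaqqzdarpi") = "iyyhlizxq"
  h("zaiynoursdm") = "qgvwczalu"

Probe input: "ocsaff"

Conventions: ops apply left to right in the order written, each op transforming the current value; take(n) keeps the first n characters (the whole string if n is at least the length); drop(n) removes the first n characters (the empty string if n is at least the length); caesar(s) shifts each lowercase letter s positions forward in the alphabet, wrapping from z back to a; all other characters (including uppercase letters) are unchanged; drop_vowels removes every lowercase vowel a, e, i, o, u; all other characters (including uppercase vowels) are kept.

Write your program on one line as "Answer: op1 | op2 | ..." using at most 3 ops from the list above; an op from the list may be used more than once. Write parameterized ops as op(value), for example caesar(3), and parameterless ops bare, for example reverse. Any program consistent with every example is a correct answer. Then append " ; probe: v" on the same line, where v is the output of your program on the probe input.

caesar(8) | drop(2) ; probe: "ainn"

Check, running the answer program on each example:
  "dreajmilc" -> "lzmiruqtk" -> "miruqtk"
  "bhahddns" -> "jpipllva" -> "ipllva"
  "ssstzrr" -> "aaabhzz" -> "abhzz"
  "ieaqqzdarpi" -> "qmiyyhlizxq" -> "iyyhlizxq"
  "zaiynoursdm" -> "hiqgvwczalu" -> "qgvwczalu"
  probe: "ocsaff" -> "wkainn" -> "ainn"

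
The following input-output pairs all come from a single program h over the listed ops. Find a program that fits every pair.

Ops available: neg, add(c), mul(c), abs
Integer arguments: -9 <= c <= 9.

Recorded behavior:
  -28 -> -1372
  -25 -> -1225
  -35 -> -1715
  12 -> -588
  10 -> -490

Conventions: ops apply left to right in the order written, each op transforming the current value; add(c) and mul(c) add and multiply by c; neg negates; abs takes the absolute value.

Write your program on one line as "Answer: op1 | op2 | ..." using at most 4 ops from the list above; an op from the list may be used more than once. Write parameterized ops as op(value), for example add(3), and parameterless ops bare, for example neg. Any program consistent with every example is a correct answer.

neg | mul(-7) | abs | mul(-7)

Check, running the answer program on each example:
  -28 -> 28 -> -196 -> 196 -> -1372
  -25 -> 25 -> -175 -> 175 -> -1225
  -35 -> 35 -> -245 -> 245 -> -1715
  12 -> -12 -> 84 -> 84 -> -588
  10 -> -10 -> 70 -> 70 -> -490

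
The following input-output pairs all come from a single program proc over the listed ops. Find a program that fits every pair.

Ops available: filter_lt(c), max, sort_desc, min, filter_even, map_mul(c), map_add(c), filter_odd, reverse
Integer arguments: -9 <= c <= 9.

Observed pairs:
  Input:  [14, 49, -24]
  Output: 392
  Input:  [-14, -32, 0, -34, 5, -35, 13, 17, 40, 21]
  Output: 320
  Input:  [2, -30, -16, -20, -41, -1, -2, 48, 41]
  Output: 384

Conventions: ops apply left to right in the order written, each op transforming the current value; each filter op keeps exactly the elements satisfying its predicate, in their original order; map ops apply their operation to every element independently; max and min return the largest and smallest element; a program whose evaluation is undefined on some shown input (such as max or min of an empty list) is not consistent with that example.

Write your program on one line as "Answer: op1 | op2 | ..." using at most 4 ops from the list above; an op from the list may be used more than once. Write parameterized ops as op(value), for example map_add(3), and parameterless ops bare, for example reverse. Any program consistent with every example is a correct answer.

reverse | map_mul(8) | reverse | max

Check, running the answer program on each example:
  [14, 49, -24] -> [-24, 49, 14] -> [-192, 392, 112] -> [112, 392, -192] -> 392
  [-14, -32, 0, -34, 5, -35, 13, 17, 40, 21] -> [21, 40, 17, 13, -35, 5, -34, 0, -32, -14] -> [168, 320, 136, 104, -280, 40, -272, 0, -256, -112] -> [-112, -256, 0, -272, 40, -280, 104, 136, 320, 168] -> 320
  [2, -30, -16, -20, -41, -1, -2, 48, 41] -> [41, 48, -2, -1, -41, -20, -16, -30, 2] -> [328, 384, -16, -8, -328, -160, -128, -240, 16] -> [16, -240, -128, -160, -328, -8, -16, 384, 328] -> 384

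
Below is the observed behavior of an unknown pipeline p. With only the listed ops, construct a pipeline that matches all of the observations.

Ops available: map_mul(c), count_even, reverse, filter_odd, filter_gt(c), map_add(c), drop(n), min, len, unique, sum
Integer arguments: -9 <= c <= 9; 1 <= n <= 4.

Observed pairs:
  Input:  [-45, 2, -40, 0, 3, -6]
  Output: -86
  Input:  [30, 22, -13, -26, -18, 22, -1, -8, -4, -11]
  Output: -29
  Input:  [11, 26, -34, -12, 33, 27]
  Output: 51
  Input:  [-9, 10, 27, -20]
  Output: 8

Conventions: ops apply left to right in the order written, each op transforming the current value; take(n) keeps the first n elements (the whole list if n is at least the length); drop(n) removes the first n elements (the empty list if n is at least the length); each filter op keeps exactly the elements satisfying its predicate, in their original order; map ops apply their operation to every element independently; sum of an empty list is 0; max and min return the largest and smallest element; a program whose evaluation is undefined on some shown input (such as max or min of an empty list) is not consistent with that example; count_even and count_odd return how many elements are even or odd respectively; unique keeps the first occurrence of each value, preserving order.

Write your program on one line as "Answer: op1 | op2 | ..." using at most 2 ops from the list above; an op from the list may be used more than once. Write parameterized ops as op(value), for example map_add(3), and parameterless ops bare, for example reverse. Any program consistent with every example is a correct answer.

unique | sum

Check, running the answer program on each example:
  [-45, 2, -40, 0, 3, -6] -> [-45, 2, -40, 0, 3, -6] -> -86
  [30, 22, -13, -26, -18, 22, -1, -8, -4, -11] -> [30, 22, -13, -26, -18, -1, -8, -4, -11] -> -29
  [11, 26, -34, -12, 33, 27] -> [11, 26, -34, -12, 33, 27] -> 51
  [-9, 10, 27, -20] -> [-9, 10, 27, -20] -> 8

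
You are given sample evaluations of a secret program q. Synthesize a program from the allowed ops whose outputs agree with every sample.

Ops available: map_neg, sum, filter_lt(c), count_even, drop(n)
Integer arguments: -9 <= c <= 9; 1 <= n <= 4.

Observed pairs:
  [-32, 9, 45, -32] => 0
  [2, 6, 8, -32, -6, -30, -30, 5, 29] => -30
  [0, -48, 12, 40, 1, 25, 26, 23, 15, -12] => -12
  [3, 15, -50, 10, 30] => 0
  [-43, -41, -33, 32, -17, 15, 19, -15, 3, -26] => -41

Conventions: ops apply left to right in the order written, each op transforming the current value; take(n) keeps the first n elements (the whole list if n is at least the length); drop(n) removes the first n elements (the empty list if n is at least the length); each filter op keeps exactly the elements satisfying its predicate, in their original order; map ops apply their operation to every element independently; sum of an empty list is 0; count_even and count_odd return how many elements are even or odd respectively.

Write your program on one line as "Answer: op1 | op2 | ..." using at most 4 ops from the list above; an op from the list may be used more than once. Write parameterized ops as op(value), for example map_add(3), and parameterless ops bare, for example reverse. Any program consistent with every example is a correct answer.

drop(3) | drop(3) | filter_lt(-8) | sum

Check, running the answer program on each example:
  [-32, 9, 45, -32] -> [-32] -> [] -> [] -> 0
  [2, 6, 8, -32, -6, -30, -30, 5, 29] -> [-32, -6, -30, -30, 5, 29] -> [-30, 5, 29] -> [-30] -> -30
  [0, -48, 12, 40, 1, 25, 26, 23, 15, -12] -> [40, 1, 25, 26, 23, 15, -12] -> [26, 23, 15, -12] -> [-12] -> -12
  [3, 15, -50, 10, 30] -> [10, 30] -> [] -> [] -> 0
  [-43, -41, -33, 32, -17, 15, 19, -15, 3, -26] -> [32, -17, 15, 19, -15, 3, -26] -> [19, -15, 3, -26] -> [-15, -26] -> -41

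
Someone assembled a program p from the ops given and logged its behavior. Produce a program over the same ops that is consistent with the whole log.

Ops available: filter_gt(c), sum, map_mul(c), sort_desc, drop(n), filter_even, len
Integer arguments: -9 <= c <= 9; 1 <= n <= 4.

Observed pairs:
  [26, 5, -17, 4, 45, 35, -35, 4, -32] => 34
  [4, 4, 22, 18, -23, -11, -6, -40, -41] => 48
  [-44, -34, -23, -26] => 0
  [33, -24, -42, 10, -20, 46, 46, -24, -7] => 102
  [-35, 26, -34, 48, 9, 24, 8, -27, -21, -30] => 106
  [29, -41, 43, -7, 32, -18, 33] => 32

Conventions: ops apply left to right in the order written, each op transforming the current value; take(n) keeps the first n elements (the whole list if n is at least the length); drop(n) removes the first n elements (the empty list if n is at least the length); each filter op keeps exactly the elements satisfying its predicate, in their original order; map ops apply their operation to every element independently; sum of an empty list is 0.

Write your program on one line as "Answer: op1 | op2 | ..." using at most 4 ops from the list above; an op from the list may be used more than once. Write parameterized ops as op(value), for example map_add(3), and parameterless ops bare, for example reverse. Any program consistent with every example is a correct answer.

filter_gt(-2) | filter_even | sum

Check, running the answer program on each example:
  [26, 5, -17, 4, 45, 35, -35, 4, -32] -> [26, 5, 4, 45, 35, 4] -> [26, 4, 4] -> 34
  [4, 4, 22, 18, -23, -11, -6, -40, -41] -> [4, 4, 22, 18] -> [4, 4, 22, 18] -> 48
  [-44, -34, -23, -26] -> [] -> [] -> 0
  [33, -24, -42, 10, -20, 46, 46, -24, -7] -> [33, 10, 46, 46] -> [10, 46, 46] -> 102
  [-35, 26, -34, 48, 9, 24, 8, -27, -21, -30] -> [26, 48, 9, 24, 8] -> [26, 48, 24, 8] -> 106
  [29, -41, 43, -7, 32, -18, 33] -> [29, 43, 32, 33] -> [32] -> 32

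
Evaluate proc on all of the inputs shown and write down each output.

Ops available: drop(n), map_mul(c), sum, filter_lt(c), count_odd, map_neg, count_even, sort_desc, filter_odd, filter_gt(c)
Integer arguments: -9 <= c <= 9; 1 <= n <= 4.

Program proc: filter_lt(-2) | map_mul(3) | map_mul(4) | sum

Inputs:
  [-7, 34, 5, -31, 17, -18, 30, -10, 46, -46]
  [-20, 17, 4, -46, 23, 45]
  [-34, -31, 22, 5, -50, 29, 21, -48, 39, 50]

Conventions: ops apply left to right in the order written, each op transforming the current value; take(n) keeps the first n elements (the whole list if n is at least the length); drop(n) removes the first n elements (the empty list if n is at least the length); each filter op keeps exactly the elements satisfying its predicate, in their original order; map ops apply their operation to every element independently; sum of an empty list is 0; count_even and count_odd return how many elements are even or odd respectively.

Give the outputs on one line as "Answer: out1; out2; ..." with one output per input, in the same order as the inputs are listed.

-1344; -792; -1956

Execution, op by op:
  [-7, 34, 5, -31, 17, -18, 30, -10, 46, -46] -> [-7, -31, -18, -10, -46] -> [-21, -93, -54, -30, -138] -> [-84, -372, -216, -120, -552] -> -1344
  [-20, 17, 4, -46, 23, 45] -> [-20, -46] -> [-60, -138] -> [-240, -552] -> -792
  [-34, -31, 22, 5, -50, 29, 21, -48, 39, 50] -> [-34, -31, -50, -48] -> [-102, -93, -150, -144] -> [-408, -372, -600, -576] -> -1956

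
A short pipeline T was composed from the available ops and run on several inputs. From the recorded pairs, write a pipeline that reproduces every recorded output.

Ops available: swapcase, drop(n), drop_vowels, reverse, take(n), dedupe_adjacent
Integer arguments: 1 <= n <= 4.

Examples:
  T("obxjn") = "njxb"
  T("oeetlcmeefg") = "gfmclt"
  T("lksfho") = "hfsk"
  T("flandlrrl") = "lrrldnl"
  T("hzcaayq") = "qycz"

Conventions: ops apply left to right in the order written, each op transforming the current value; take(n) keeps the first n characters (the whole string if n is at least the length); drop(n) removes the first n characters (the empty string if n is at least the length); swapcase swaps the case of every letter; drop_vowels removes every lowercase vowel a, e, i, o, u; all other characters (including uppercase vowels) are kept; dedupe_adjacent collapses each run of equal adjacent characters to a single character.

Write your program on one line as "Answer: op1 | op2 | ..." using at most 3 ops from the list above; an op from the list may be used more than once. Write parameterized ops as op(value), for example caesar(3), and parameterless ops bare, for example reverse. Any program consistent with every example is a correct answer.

drop(1) | drop_vowels | reverse

Check, running the answer program on each example:
  "obxjn" -> "bxjn" -> "bxjn" -> "njxb"
  "oeetlcmeefg" -> "eetlcmeefg" -> "tlcmfg" -> "gfmclt"
  "lksfho" -> "ksfho" -> "ksfh" -> "hfsk"
  "flandlrrl" -> "landlrrl" -> "lndlrrl" -> "lrrldnl"
  "hzcaayq" -> "zcaayq" -> "zcyq" -> "qycz"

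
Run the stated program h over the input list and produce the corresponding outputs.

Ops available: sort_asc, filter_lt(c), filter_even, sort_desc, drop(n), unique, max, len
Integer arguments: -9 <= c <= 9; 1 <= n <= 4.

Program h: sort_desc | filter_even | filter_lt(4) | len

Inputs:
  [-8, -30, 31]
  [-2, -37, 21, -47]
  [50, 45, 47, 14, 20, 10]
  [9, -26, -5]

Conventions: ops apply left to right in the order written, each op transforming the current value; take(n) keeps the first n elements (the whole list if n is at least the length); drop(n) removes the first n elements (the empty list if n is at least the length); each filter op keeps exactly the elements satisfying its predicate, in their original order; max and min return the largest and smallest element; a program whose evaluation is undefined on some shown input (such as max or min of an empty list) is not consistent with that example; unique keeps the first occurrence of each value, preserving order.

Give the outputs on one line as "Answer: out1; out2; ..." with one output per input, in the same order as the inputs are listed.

2; 1; 0; 1

Execution, op by op:
  [-8, -30, 31] -> [31, -8, -30] -> [-8, -30] -> [-8, -30] -> 2
  [-2, -37, 21, -47] -> [21, -2, -37, -47] -> [-2] -> [-2] -> 1
  [50, 45, 47, 14, 20, 10] -> [50, 47, 45, 20, 14, 10] -> [50, 20, 14, 10] -> [] -> 0
  [9, -26, -5] -> [9, -5, -26] -> [-26] -> [-26] -> 1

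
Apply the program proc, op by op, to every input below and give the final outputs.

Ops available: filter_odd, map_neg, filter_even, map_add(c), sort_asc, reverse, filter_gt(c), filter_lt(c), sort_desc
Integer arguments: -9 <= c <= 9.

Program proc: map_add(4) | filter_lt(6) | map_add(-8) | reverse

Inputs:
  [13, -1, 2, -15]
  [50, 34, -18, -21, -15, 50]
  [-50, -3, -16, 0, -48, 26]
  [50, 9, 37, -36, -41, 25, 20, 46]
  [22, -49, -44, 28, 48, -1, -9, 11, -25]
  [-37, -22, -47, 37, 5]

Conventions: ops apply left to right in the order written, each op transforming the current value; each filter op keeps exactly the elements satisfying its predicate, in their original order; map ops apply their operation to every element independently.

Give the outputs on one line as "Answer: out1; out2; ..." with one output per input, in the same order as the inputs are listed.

Execution, op by op:
  [13, -1, 2, -15] -> [17, 3, 6, -11] -> [3, -11] -> [-5, -19] -> [-19, -5]
  [50, 34, -18, -21, -15, 50] -> [54, 38, -14, -17, -11, 54] -> [-14, -17, -11] -> [-22, -25, -19] -> [-19, -25, -22]
  [-50, -3, -16, 0, -48, 26] -> [-46, 1, -12, 4, -44, 30] -> [-46, 1, -12, 4, -44] -> [-54, -7, -20, -4, -52] -> [-52, -4, -20, -7, -54]
  [50, 9, 37, -36, -41, 25, 20, 46] -> [54, 13, 41, -32, -37, 29, 24, 50] -> [-32, -37] -> [-40, -45] -> [-45, -40]
  [22, -49, -44, 28, 48, -1, -9, 11, -25] -> [26, -45, -40, 32, 52, 3, -5, 15, -21] -> [-45, -40, 3, -5, -21] -> [-53, -48, -5, -13, -29] -> [-29, -13, -5, -48, -53]
  [-37, -22, -47, 37, 5] -> [-33, -18, -43, 41, 9] -> [-33, -18, -43] -> [-41, -26, -51] -> [-51, -26, -41]

[-19, -5]; [-19, -25, -22]; [-52, -4, -20, -7, -54]; [-45, -40]; [-29, -13, -5, -48, -53]; [-51, -26, -41]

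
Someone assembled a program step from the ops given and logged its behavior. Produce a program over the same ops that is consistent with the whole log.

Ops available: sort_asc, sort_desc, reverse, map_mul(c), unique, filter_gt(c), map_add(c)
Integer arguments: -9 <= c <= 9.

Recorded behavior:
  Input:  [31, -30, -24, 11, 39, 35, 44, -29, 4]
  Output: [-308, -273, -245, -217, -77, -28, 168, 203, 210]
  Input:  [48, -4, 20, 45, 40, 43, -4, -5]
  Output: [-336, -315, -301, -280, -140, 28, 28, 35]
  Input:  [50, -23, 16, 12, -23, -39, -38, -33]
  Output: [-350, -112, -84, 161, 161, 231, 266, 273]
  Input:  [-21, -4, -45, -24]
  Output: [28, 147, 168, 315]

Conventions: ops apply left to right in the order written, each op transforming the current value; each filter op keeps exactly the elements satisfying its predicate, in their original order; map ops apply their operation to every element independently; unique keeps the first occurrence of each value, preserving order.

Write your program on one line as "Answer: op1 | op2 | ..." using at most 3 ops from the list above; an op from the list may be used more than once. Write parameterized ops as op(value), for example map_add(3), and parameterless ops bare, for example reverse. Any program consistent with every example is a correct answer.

map_mul(-7) | sort_desc | sort_asc

Check, running the answer program on each example:
  [31, -30, -24, 11, 39, 35, 44, -29, 4] -> [-217, 210, 168, -77, -273, -245, -308, 203, -28] -> [210, 203, 168, -28, -77, -217, -245, -273, -308] -> [-308, -273, -245, -217, -77, -28, 168, 203, 210]
  [48, -4, 20, 45, 40, 43, -4, -5] -> [-336, 28, -140, -315, -280, -301, 28, 35] -> [35, 28, 28, -140, -280, -301, -315, -336] -> [-336, -315, -301, -280, -140, 28, 28, 35]
  [50, -23, 16, 12, -23, -39, -38, -33] -> [-350, 161, -112, -84, 161, 273, 266, 231] -> [273, 266, 231, 161, 161, -84, -112, -350] -> [-350, -112, -84, 161, 161, 231, 266, 273]
  [-21, -4, -45, -24] -> [147, 28, 315, 168] -> [315, 168, 147, 28] -> [28, 147, 168, 315]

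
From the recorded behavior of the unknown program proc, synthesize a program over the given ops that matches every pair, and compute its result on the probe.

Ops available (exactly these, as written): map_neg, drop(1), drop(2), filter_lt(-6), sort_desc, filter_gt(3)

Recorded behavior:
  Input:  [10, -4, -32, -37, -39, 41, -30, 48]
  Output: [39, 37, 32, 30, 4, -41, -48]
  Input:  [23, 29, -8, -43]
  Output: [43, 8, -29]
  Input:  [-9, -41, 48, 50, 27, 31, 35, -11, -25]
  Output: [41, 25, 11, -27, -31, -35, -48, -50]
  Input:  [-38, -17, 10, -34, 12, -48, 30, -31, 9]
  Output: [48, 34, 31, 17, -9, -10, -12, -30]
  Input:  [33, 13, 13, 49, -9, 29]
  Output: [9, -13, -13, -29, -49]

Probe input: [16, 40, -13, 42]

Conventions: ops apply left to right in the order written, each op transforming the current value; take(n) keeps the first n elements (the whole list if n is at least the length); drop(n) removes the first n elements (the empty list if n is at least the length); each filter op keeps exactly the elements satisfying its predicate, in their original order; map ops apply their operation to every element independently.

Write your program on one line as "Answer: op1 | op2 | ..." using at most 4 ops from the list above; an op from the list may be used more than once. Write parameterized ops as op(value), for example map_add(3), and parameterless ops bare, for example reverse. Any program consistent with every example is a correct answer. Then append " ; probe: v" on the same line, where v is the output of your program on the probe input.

map_neg | drop(1) | sort_desc ; probe: [13, -40, -42]

Check, running the answer program on each example:
  [10, -4, -32, -37, -39, 41, -30, 48] -> [-10, 4, 32, 37, 39, -41, 30, -48] -> [4, 32, 37, 39, -41, 30, -48] -> [39, 37, 32, 30, 4, -41, -48]
  [23, 29, -8, -43] -> [-23, -29, 8, 43] -> [-29, 8, 43] -> [43, 8, -29]
  [-9, -41, 48, 50, 27, 31, 35, -11, -25] -> [9, 41, -48, -50, -27, -31, -35, 11, 25] -> [41, -48, -50, -27, -31, -35, 11, 25] -> [41, 25, 11, -27, -31, -35, -48, -50]
  [-38, -17, 10, -34, 12, -48, 30, -31, 9] -> [38, 17, -10, 34, -12, 48, -30, 31, -9] -> [17, -10, 34, -12, 48, -30, 31, -9] -> [48, 34, 31, 17, -9, -10, -12, -30]
  [33, 13, 13, 49, -9, 29] -> [-33, -13, -13, -49, 9, -29] -> [-13, -13, -49, 9, -29] -> [9, -13, -13, -29, -49]
  probe: [16, 40, -13, 42] -> [-16, -40, 13, -42] -> [-40, 13, -42] -> [13, -40, -42]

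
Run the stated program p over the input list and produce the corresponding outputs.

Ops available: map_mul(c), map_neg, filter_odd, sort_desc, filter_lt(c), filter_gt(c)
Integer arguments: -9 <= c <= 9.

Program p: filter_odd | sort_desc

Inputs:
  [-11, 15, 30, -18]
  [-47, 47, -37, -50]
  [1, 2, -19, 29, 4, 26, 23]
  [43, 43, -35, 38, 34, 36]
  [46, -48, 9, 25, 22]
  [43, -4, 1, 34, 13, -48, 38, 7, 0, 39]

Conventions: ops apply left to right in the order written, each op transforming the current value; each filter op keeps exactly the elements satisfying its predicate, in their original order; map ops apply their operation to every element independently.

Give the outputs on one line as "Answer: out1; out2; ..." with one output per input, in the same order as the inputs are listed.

Execution, op by op:
  [-11, 15, 30, -18] -> [-11, 15] -> [15, -11]
  [-47, 47, -37, -50] -> [-47, 47, -37] -> [47, -37, -47]
  [1, 2, -19, 29, 4, 26, 23] -> [1, -19, 29, 23] -> [29, 23, 1, -19]
  [43, 43, -35, 38, 34, 36] -> [43, 43, -35] -> [43, 43, -35]
  [46, -48, 9, 25, 22] -> [9, 25] -> [25, 9]
  [43, -4, 1, 34, 13, -48, 38, 7, 0, 39] -> [43, 1, 13, 7, 39] -> [43, 39, 13, 7, 1]

[15, -11]; [47, -37, -47]; [29, 23, 1, -19]; [43, 43, -35]; [25, 9]; [43, 39, 13, 7, 1]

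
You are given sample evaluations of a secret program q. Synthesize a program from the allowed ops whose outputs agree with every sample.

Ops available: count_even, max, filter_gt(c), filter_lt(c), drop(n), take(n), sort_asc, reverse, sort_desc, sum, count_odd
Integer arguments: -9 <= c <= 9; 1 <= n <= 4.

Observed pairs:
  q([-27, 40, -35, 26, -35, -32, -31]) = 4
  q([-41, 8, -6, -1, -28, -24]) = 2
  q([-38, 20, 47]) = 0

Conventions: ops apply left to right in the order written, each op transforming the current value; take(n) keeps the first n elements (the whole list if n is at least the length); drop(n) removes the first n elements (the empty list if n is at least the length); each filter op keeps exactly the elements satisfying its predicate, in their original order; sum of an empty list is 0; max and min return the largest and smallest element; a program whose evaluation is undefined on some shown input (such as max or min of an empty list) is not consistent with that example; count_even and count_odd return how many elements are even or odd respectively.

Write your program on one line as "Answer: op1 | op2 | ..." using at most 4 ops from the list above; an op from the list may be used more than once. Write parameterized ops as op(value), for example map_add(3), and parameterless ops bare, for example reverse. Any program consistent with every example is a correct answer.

filter_lt(0) | sort_asc | count_odd

Check, running the answer program on each example:
  [-27, 40, -35, 26, -35, -32, -31] -> [-27, -35, -35, -32, -31] -> [-35, -35, -32, -31, -27] -> 4
  [-41, 8, -6, -1, -28, -24] -> [-41, -6, -1, -28, -24] -> [-41, -28, -24, -6, -1] -> 2
  [-38, 20, 47] -> [-38] -> [-38] -> 0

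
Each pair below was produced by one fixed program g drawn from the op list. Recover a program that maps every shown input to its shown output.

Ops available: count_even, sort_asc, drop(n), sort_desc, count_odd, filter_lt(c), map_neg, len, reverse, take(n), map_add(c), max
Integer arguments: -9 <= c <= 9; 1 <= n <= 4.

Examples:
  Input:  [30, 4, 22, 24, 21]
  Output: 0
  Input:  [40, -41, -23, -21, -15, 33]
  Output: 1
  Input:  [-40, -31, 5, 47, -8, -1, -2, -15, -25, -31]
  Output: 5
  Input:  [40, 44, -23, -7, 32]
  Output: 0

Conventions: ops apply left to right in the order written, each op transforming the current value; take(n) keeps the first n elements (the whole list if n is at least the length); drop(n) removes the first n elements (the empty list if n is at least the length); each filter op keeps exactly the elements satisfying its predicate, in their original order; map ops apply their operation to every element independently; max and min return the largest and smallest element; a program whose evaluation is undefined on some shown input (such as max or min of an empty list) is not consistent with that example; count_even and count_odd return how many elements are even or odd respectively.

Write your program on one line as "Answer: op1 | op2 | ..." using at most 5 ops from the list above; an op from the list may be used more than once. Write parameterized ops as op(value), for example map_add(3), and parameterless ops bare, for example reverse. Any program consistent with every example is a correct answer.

map_neg | sort_asc | drop(4) | drop(1) | len

Check, running the answer program on each example:
  [30, 4, 22, 24, 21] -> [-30, -4, -22, -24, -21] -> [-30, -24, -22, -21, -4] -> [-4] -> [] -> 0
  [40, -41, -23, -21, -15, 33] -> [-40, 41, 23, 21, 15, -33] -> [-40, -33, 15, 21, 23, 41] -> [23, 41] -> [41] -> 1
  [-40, -31, 5, 47, -8, -1, -2, -15, -25, -31] -> [40, 31, -5, -47, 8, 1, 2, 15, 25, 31] -> [-47, -5, 1, 2, 8, 15, 25, 31, 31, 40] -> [8, 15, 25, 31, 31, 40] -> [15, 25, 31, 31, 40] -> 5
  [40, 44, -23, -7, 32] -> [-40, -44, 23, 7, -32] -> [-44, -40, -32, 7, 23] -> [23] -> [] -> 0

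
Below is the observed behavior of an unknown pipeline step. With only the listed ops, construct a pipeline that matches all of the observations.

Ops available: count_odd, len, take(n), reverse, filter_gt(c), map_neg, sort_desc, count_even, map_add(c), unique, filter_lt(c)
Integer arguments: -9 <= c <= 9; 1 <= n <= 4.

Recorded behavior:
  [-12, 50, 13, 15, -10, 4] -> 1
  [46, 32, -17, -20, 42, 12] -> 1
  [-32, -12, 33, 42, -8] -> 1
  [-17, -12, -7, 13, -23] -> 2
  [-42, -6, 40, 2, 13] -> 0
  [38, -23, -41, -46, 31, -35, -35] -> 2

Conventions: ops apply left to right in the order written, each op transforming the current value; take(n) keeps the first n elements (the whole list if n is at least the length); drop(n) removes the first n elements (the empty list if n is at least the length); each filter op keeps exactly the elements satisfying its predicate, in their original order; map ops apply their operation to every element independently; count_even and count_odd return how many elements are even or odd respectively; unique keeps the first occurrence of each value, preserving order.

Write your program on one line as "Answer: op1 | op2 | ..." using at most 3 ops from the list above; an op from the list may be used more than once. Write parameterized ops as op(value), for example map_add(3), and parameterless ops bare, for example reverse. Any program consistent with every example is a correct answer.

map_add(7) | take(3) | count_even

Check, running the answer program on each example:
  [-12, 50, 13, 15, -10, 4] -> [-5, 57, 20, 22, -3, 11] -> [-5, 57, 20] -> 1
  [46, 32, -17, -20, 42, 12] -> [53, 39, -10, -13, 49, 19] -> [53, 39, -10] -> 1
  [-32, -12, 33, 42, -8] -> [-25, -5, 40, 49, -1] -> [-25, -5, 40] -> 1
  [-17, -12, -7, 13, -23] -> [-10, -5, 0, 20, -16] -> [-10, -5, 0] -> 2
  [-42, -6, 40, 2, 13] -> [-35, 1, 47, 9, 20] -> [-35, 1, 47] -> 0
  [38, -23, -41, -46, 31, -35, -35] -> [45, -16, -34, -39, 38, -28, -28] -> [45, -16, -34] -> 2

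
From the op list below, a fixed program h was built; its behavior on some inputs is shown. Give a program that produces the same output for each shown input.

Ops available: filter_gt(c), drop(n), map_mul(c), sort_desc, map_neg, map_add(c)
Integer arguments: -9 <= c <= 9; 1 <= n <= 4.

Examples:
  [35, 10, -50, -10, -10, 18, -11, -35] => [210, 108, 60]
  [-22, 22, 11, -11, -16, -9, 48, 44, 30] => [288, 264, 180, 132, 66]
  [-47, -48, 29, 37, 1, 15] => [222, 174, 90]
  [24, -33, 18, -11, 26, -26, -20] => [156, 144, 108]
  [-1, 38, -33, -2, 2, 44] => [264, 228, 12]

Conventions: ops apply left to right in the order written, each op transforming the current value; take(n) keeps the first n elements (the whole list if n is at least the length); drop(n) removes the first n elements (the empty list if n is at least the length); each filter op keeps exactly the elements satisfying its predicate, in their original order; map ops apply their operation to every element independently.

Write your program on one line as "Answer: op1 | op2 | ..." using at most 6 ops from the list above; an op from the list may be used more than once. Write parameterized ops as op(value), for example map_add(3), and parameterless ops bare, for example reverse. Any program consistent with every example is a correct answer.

filter_gt(-9) | map_mul(-6) | map_neg | filter_gt(8) | sort_desc

Check, running the answer program on each example:
  [35, 10, -50, -10, -10, 18, -11, -35] -> [35, 10, 18] -> [-210, -60, -108] -> [210, 60, 108] -> [210, 60, 108] -> [210, 108, 60]
  [-22, 22, 11, -11, -16, -9, 48, 44, 30] -> [22, 11, 48, 44, 30] -> [-132, -66, -288, -264, -180] -> [132, 66, 288, 264, 180] -> [132, 66, 288, 264, 180] -> [288, 264, 180, 132, 66]
  [-47, -48, 29, 37, 1, 15] -> [29, 37, 1, 15] -> [-174, -222, -6, -90] -> [174, 222, 6, 90] -> [174, 222, 90] -> [222, 174, 90]
  [24, -33, 18, -11, 26, -26, -20] -> [24, 18, 26] -> [-144, -108, -156] -> [144, 108, 156] -> [144, 108, 156] -> [156, 144, 108]
  [-1, 38, -33, -2, 2, 44] -> [-1, 38, -2, 2, 44] -> [6, -228, 12, -12, -264] -> [-6, 228, -12, 12, 264] -> [228, 12, 264] -> [264, 228, 12]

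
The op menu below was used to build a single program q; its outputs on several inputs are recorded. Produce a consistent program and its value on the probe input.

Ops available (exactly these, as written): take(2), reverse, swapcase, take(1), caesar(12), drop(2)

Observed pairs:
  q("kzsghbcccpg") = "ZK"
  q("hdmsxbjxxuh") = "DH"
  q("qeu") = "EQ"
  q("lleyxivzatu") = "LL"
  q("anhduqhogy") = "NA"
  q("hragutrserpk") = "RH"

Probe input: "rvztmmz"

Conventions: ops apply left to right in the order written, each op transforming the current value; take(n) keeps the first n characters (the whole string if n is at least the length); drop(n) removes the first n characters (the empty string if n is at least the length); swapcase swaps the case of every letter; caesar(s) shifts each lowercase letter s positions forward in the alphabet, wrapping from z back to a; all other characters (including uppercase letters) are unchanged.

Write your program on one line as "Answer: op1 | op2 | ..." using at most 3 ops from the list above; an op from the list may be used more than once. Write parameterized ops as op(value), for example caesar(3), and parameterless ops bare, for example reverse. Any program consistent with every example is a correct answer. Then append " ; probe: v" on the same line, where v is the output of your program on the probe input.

take(2) | reverse | swapcase ; probe: "VR"

Check, running the answer program on each example:
  "kzsghbcccpg" -> "kz" -> "zk" -> "ZK"
  "hdmsxbjxxuh" -> "hd" -> "dh" -> "DH"
  "qeu" -> "qe" -> "eq" -> "EQ"
  "lleyxivzatu" -> "ll" -> "ll" -> "LL"
  "anhduqhogy" -> "an" -> "na" -> "NA"
  "hragutrserpk" -> "hr" -> "rh" -> "RH"
  probe: "rvztmmz" -> "rv" -> "vr" -> "VR"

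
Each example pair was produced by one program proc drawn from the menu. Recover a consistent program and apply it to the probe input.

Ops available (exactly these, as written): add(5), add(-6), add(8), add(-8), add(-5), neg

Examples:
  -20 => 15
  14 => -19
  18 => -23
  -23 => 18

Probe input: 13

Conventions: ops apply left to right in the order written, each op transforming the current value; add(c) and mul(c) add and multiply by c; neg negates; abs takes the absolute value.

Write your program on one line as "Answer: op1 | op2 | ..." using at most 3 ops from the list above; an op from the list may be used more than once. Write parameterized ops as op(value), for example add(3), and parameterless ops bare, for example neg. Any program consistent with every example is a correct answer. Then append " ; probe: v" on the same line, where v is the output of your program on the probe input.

neg | add(-5) ; probe: -18

Check, running the answer program on each example:
  -20 -> 20 -> 15
  14 -> -14 -> -19
  18 -> -18 -> -23
  -23 -> 23 -> 18
  probe: 13 -> -13 -> -18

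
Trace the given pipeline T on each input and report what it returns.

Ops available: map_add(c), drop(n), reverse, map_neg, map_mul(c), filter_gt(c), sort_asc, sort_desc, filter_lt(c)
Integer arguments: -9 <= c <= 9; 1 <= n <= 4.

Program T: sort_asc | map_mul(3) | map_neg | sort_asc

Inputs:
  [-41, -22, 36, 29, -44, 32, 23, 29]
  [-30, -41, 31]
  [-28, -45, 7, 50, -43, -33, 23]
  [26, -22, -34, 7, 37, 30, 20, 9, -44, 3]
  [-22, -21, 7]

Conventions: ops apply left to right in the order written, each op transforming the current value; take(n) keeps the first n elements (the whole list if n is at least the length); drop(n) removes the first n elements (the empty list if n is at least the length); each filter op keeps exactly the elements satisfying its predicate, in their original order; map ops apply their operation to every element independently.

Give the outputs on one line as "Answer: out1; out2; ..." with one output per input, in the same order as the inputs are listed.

[-108, -96, -87, -87, -69, 66, 123, 132]; [-93, 90, 123]; [-150, -69, -21, 84, 99, 129, 135]; [-111, -90, -78, -60, -27, -21, -9, 66, 102, 132]; [-21, 63, 66]

Execution, op by op:
  [-41, -22, 36, 29, -44, 32, 23, 29] -> [-44, -41, -22, 23, 29, 29, 32, 36] -> [-132, -123, -66, 69, 87, 87, 96, 108] -> [132, 123, 66, -69, -87, -87, -96, -108] -> [-108, -96, -87, -87, -69, 66, 123, 132]
  [-30, -41, 31] -> [-41, -30, 31] -> [-123, -90, 93] -> [123, 90, -93] -> [-93, 90, 123]
  [-28, -45, 7, 50, -43, -33, 23] -> [-45, -43, -33, -28, 7, 23, 50] -> [-135, -129, -99, -84, 21, 69, 150] -> [135, 129, 99, 84, -21, -69, -150] -> [-150, -69, -21, 84, 99, 129, 135]
  [26, -22, -34, 7, 37, 30, 20, 9, -44, 3] -> [-44, -34, -22, 3, 7, 9, 20, 26, 30, 37] -> [-132, -102, -66, 9, 21, 27, 60, 78, 90, 111] -> [132, 102, 66, -9, -21, -27, -60, -78, -90, -111] -> [-111, -90, -78, -60, -27, -21, -9, 66, 102, 132]
  [-22, -21, 7] -> [-22, -21, 7] -> [-66, -63, 21] -> [66, 63, -21] -> [-21, 63, 66]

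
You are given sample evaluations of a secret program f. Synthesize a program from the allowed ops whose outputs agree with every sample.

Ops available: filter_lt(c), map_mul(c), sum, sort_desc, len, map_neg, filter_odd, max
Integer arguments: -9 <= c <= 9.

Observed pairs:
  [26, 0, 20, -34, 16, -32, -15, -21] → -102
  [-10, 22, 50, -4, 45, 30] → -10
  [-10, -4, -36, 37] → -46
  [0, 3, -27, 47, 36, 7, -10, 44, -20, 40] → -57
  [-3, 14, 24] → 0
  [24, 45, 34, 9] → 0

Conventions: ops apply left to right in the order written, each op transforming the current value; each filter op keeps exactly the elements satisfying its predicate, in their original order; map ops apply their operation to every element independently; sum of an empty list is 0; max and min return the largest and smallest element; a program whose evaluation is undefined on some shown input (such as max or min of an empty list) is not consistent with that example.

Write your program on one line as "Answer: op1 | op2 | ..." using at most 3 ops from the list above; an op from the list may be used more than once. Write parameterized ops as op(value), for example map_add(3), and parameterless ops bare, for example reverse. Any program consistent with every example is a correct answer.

filter_lt(-6) | sort_desc | sum

Check, running the answer program on each example:
  [26, 0, 20, -34, 16, -32, -15, -21] -> [-34, -32, -15, -21] -> [-15, -21, -32, -34] -> -102
  [-10, 22, 50, -4, 45, 30] -> [-10] -> [-10] -> -10
  [-10, -4, -36, 37] -> [-10, -36] -> [-10, -36] -> -46
  [0, 3, -27, 47, 36, 7, -10, 44, -20, 40] -> [-27, -10, -20] -> [-10, -20, -27] -> -57
  [-3, 14, 24] -> [] -> [] -> 0
  [24, 45, 34, 9] -> [] -> [] -> 0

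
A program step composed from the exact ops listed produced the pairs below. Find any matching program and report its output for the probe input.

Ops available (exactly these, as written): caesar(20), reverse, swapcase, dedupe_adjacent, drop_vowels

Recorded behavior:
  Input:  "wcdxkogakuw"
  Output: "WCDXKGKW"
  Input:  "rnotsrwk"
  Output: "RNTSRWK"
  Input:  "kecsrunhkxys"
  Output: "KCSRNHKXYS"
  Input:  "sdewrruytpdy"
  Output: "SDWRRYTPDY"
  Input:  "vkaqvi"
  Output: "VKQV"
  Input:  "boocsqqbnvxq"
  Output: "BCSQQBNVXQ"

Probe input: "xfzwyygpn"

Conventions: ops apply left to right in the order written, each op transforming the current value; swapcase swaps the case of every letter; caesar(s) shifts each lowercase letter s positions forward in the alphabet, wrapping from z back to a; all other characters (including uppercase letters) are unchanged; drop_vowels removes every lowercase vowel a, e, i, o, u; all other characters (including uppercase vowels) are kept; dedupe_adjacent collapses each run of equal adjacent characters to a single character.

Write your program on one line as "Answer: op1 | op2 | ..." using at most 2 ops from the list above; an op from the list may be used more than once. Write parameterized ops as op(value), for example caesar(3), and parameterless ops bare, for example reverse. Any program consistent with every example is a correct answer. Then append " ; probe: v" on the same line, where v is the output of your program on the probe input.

drop_vowels | swapcase ; probe: "XFZWYYGPN"

Check, running the answer program on each example:
  "wcdxkogakuw" -> "wcdxkgkw" -> "WCDXKGKW"
  "rnotsrwk" -> "rntsrwk" -> "RNTSRWK"
  "kecsrunhkxys" -> "kcsrnhkxys" -> "KCSRNHKXYS"
  "sdewrruytpdy" -> "sdwrrytpdy" -> "SDWRRYTPDY"
  "vkaqvi" -> "vkqv" -> "VKQV"
  "boocsqqbnvxq" -> "bcsqqbnvxq" -> "BCSQQBNVXQ"
  probe: "xfzwyygpn" -> "xfzwyygpn" -> "XFZWYYGPN"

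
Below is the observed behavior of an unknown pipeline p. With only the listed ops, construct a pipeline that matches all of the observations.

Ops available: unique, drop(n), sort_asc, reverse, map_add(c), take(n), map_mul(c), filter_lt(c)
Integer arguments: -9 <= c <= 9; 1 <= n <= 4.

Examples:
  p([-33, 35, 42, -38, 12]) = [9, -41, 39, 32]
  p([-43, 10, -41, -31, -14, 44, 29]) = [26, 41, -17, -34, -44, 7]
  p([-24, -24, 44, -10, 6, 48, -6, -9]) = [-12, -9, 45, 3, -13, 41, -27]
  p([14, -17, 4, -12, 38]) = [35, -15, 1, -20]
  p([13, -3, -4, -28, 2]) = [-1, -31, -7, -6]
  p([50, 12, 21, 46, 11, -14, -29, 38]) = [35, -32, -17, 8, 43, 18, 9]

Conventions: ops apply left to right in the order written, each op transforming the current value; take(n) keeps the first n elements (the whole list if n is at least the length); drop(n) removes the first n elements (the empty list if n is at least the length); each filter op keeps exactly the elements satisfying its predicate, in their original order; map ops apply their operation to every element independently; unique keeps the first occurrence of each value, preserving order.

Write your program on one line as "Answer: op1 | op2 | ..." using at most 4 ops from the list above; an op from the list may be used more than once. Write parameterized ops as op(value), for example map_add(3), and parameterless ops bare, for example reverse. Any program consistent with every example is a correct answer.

map_add(-6) | drop(1) | reverse | map_add(3)

Check, running the answer program on each example:
  [-33, 35, 42, -38, 12] -> [-39, 29, 36, -44, 6] -> [29, 36, -44, 6] -> [6, -44, 36, 29] -> [9, -41, 39, 32]
  [-43, 10, -41, -31, -14, 44, 29] -> [-49, 4, -47, -37, -20, 38, 23] -> [4, -47, -37, -20, 38, 23] -> [23, 38, -20, -37, -47, 4] -> [26, 41, -17, -34, -44, 7]
  [-24, -24, 44, -10, 6, 48, -6, -9] -> [-30, -30, 38, -16, 0, 42, -12, -15] -> [-30, 38, -16, 0, 42, -12, -15] -> [-15, -12, 42, 0, -16, 38, -30] -> [-12, -9, 45, 3, -13, 41, -27]
  [14, -17, 4, -12, 38] -> [8, -23, -2, -18, 32] -> [-23, -2, -18, 32] -> [32, -18, -2, -23] -> [35, -15, 1, -20]
  [13, -3, -4, -28, 2] -> [7, -9, -10, -34, -4] -> [-9, -10, -34, -4] -> [-4, -34, -10, -9] -> [-1, -31, -7, -6]
  [50, 12, 21, 46, 11, -14, -29, 38] -> [44, 6, 15, 40, 5, -20, -35, 32] -> [6, 15, 40, 5, -20, -35, 32] -> [32, -35, -20, 5, 40, 15, 6] -> [35, -32, -17, 8, 43, 18, 9]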